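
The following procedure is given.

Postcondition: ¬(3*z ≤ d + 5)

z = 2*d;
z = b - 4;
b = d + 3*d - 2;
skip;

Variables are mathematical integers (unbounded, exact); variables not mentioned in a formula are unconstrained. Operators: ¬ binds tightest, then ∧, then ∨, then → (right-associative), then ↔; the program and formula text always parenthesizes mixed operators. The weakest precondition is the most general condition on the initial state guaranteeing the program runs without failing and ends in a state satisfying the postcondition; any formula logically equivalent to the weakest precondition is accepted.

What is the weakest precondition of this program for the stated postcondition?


Working backward. After the program, ¬(3*z ≤ d + 5) must hold.
Before skip: ¬(3*z ≤ d + 5)
Before b := d + 3*d - 2: ¬(3*z ≤ d + 5)
Before z := b - 4: ¬(3*b ≤ d + 17)
Before z := 2*d: ¬(3*b ≤ d + 17)
Answer: WP = ¬(3*b ≤ d + 17)


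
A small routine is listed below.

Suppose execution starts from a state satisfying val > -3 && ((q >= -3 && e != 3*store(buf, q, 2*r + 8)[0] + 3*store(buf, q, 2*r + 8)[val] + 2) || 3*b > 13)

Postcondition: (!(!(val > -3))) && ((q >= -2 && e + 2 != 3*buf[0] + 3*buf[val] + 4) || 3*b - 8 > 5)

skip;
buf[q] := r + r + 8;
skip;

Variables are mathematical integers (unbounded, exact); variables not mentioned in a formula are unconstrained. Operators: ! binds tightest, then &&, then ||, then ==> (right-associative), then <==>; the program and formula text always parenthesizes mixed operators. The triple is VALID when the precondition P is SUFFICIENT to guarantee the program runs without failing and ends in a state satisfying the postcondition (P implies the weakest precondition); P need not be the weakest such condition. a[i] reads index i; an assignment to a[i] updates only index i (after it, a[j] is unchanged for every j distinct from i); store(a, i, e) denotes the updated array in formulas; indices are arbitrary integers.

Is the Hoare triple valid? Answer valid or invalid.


Working backward. After the program, the postcondition (!(!(val > -3))) && ((q >= -2 && e + 2 != 3*buf[0] + 3*buf[val] + 4) || 3*b - 8 > 5) must hold; in canonical form it is val > -3 && ((q >= -2 && e != 3*buf[0] + 3*buf[val] + 2) || 3*b > 13).
Before skip: val > -3 && ((q >= -2 && e != 3*buf[0] + 3*buf[val] + 2) || 3*b > 13)
Before buf[q] := r + r + 8: val > -3 && ((q >= -2 && e != 3*store(buf, q, 2*r + 8)[0] + 3*store(buf, q, 2*r + 8)[val] + 2) || 3*b > 13)
Before skip: val > -3 && ((q >= -2 && e != 3*store(buf, q, 2*r + 8)[0] + 3*store(buf, q, 2*r + 8)[val] + 2) || 3*b > 13)
The weakest precondition is val > -3 && ((q >= -2 && e != 3*store(buf, q, 2*r + 8)[0] + 3*store(buf, q, 2*r + 8)[val] + 2) || 3*b > 13).
Check whether val > -3 && ((q >= -3 && e != 3*store(buf, q, 2*r + 8)[0] + 3*store(buf, q, 2*r + 8)[val] + 2) || 3*b > 13) implies it.
Countermodel: at the initial state b = 4, buf = {[-3] = 0, [-2] = 0, [0] = 0, elsewhere 0}, e = 3, q = -3, r = 0, val = -2, the precondition holds but the weakest precondition fails.
Answer: invalid


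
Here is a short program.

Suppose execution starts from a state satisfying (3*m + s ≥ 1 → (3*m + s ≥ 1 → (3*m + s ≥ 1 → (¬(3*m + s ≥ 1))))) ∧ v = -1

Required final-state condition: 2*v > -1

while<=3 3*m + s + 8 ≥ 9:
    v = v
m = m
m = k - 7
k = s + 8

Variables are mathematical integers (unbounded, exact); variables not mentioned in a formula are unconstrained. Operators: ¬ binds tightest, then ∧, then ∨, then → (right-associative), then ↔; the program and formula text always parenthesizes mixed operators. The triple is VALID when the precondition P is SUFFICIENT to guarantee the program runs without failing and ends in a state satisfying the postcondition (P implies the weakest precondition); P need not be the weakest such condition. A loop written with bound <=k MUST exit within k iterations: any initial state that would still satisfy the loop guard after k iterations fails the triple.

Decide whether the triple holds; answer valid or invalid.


Working backward. After the program, 2*v > -1 must hold.
Before k := s + 8: 2*v > -1
Before m := k - 7: 2*v > -1
Before m := m: 2*v > -1
Before the loop (bound <=3), unroll the exhaustion recursion (WP_0 = exit-now case; WP_j = one more guarded iteration, up to j = 3):
  WP_0: (¬(3*m + s ≥ 1)) ∧ 2*v > -1
  WP_1: (3*m + s ≥ 1 → ((¬(3*m + s ≥ 1)) ∧ 2*v > -1)) ∧ ((¬(3*m + s ≥ 1)) → 2*v > -1)
  WP_2: (3*m + s ≥ 1 → ((3*m + s ≥ 1 → ((¬(3*m + s ≥ 1)) ∧ 2*v > -1)) ∧ ((¬(3*m + s ≥ 1)) → 2*v > -1))) ∧ ((¬(3*m + s ≥ 1)) → 2*v > -1)
  WP_3: (3*m + s ≥ 1 → ((3*m + s ≥ 1 → ((3*m + s ≥ 1 → ((¬(3*m + s ≥ 1)) ∧ 2*v > -1)) ∧ ((¬(3*m + s ≥ 1)) → 2*v > -1))) ∧ ((¬(3*m + s ≥ 1)) → 2*v > -1))) ∧ ((¬(3*m + s ≥ 1)) → 2*v > -1)
So before the loop: (3*m + s ≥ 1 → ((3*m + s ≥ 1 → ((3*m + s ≥ 1 → ((¬(3*m + s ≥ 1)) ∧ 2*v > -1)) ∧ ((¬(3*m + s ≥ 1)) → 2*v > -1))) ∧ ((¬(3*m + s ≥ 1)) → 2*v > -1))) ∧ ((¬(3*m + s ≥ 1)) → 2*v > -1)
The weakest precondition is (3*m + s ≥ 1 → ((3*m + s ≥ 1 → ((3*m + s ≥ 1 → ((¬(3*m + s ≥ 1)) ∧ 2*v > -1)) ∧ ((¬(3*m + s ≥ 1)) → 2*v > -1))) ∧ ((¬(3*m + s ≥ 1)) → 2*v > -1))) ∧ ((¬(3*m + s ≥ 1)) → 2*v > -1).
Check whether (3*m + s ≥ 1 → (3*m + s ≥ 1 → (3*m + s ≥ 1 → (¬(3*m + s ≥ 1))))) ∧ v = -1 implies it.
Countermodel: at the initial state m = 0, s = 0, v = -1, the precondition holds but the weakest precondition fails.
Answer: invalid


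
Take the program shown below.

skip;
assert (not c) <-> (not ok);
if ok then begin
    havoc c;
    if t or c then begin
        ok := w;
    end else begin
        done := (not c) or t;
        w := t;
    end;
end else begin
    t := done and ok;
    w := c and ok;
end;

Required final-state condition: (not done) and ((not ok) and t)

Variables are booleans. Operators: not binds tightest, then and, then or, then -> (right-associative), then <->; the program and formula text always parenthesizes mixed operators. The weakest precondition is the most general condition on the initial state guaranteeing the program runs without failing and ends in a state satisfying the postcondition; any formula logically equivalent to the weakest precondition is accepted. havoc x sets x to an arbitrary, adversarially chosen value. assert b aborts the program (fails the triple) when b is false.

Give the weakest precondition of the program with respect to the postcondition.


Working backward. After the program, the postcondition (not done) and ((not ok) and t) must hold; in canonical form it is (not done) and (not ok) and t.
Then branch requires (not done) and (not w) and t and (t -> ((not done) and (not w) and t)); else branch requires false.
Before the if: (ok -> ((not done) and (not w) and t and (t -> ((not done) and (not w) and t)))) and ok
Before assert (not c) <-> (not ok): ((not c) <-> (not ok)) and (ok -> ((not done) and (not w) and t and (t -> ((not done) and (not w) and t)))) and ok
Before skip: ((not c) <-> (not ok)) and (ok -> ((not done) and (not w) and t and (t -> ((not done) and (not w) and t)))) and ok
Answer: WP = ((not c) <-> (not ok)) and (ok -> ((not done) and (not w) and t and (t -> ((not done) and (not w) and t)))) and ok


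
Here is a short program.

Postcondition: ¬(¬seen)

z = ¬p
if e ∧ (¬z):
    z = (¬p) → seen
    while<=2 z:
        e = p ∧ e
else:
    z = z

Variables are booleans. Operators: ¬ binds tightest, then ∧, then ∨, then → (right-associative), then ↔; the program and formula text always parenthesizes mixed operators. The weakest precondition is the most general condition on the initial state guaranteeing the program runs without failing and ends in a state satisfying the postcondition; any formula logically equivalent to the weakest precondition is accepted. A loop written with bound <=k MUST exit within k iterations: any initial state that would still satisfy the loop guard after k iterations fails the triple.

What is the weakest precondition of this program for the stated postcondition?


Working backward. After the program, the postcondition ¬(¬seen) must hold; in canonical form it is seen.
Then branch requires (((¬p) → seen) → ((((¬p) → seen) → ((¬((¬p) → seen)) ∧ seen)) ∧ ((¬((¬p) → seen)) → seen))) ∧ ((¬((¬p) → seen)) → seen); else branch requires seen.
Before the if: ((e ∧ (¬z)) → ((((¬p) → seen) → ((((¬p) → seen) → ((¬((¬p) → seen)) ∧ seen)) ∧ ((¬((¬p) → seen)) → seen))) ∧ ((¬((¬p) → seen)) → seen))) ∧ ((¬(e ∧ (¬z))) → seen)
Before z := ¬p: ((e ∧ p) → ((((¬p) → seen) → ((((¬p) → seen) → ((¬((¬p) → seen)) ∧ seen)) ∧ ((¬((¬p) → seen)) → seen))) ∧ ((¬((¬p) → seen)) → seen))) ∧ ((¬(e ∧ p)) → seen)
Answer: WP = ((e ∧ p) → ((((¬p) → seen) → ((((¬p) → seen) → ((¬((¬p) → seen)) ∧ seen)) ∧ ((¬((¬p) → seen)) → seen))) ∧ ((¬((¬p) → seen)) → seen))) ∧ ((¬(e ∧ p)) → seen)


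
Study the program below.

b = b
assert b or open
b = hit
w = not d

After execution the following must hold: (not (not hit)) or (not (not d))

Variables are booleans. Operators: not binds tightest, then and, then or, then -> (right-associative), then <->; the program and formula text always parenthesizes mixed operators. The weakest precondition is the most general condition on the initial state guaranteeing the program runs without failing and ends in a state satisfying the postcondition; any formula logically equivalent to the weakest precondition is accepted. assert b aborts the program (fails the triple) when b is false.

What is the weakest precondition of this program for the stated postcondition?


Working backward. After the program, the postcondition (not (not hit)) or (not (not d)) must hold; in canonical form it is hit or d.
Before w := not d: hit or d
Before b := hit: hit or d
Before assert b or open: (b or open) and (hit or d)
Before b := b: (b or open) and (hit or d)
Answer: WP = (b or open) and (hit or d)


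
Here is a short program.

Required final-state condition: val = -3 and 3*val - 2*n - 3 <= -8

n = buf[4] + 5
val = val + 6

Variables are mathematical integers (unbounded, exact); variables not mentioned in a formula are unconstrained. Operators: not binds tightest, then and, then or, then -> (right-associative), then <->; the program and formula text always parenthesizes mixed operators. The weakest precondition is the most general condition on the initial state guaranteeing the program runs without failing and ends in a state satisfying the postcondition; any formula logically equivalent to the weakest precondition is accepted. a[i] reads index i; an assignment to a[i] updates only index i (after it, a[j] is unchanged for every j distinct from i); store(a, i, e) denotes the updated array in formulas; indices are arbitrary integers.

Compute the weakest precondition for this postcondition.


Working backward. After the program, the postcondition val = -3 and 3*val - 2*n - 3 <= -8 must hold; in canonical form it is val = -3 and 3*val <= 2*n - 5.
Before val := val + 6: val = -9 and 3*val <= 2*n - 23
Before n := buf[4] + 5: val = -9 and 3*val <= 2*buf[4] - 13
Answer: WP = val = -9 and 3*val <= 2*buf[4] - 13


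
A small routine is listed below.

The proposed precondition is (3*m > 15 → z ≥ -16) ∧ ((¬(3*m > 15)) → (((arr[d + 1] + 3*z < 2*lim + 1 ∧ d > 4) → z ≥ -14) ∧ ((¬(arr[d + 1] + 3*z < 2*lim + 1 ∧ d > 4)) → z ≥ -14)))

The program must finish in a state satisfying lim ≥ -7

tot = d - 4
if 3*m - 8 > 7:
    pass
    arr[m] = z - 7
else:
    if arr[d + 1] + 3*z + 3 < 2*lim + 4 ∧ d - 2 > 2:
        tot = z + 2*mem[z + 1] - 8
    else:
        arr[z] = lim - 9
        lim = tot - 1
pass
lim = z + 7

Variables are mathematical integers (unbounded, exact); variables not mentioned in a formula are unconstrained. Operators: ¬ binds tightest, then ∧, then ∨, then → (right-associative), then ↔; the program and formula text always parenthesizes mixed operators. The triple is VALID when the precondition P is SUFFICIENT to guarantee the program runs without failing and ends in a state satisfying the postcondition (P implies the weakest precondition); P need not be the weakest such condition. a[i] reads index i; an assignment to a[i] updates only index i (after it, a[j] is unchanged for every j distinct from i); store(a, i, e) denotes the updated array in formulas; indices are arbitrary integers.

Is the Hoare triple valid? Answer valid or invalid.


Working backward. After the program, lim ≥ -7 must hold.
Before lim := z + 7: z ≥ -14
Before skip: z ≥ -14
Then branch requires z ≥ -14; else branch requires ((arr[d + 1] + 3*z < 2*lim + 1 ∧ d > 4) → z ≥ -14) ∧ ((¬(arr[d + 1] + 3*z < 2*lim + 1 ∧ d > 4)) → z ≥ -14).
Before the if: (3*m > 15 → z ≥ -14) ∧ ((¬(3*m > 15)) → (((arr[d + 1] + 3*z < 2*lim + 1 ∧ d > 4) → z ≥ -14) ∧ ((¬(arr[d + 1] + 3*z < 2*lim + 1 ∧ d > 4)) → z ≥ -14)))
Before tot := d - 4: (3*m > 15 → z ≥ -14) ∧ ((¬(3*m > 15)) → (((arr[d + 1] + 3*z < 2*lim + 1 ∧ d > 4) → z ≥ -14) ∧ ((¬(arr[d + 1] + 3*z < 2*lim + 1 ∧ d > 4)) → z ≥ -14)))
The weakest precondition is (3*m > 15 → z ≥ -14) ∧ ((¬(3*m > 15)) → (((arr[d + 1] + 3*z < 2*lim + 1 ∧ d > 4) → z ≥ -14) ∧ ((¬(arr[d + 1] + 3*z < 2*lim + 1 ∧ d > 4)) → z ≥ -14))).
Check whether (3*m > 15 → z ≥ -16) ∧ ((¬(3*m > 15)) → (((arr[d + 1] + 3*z < 2*lim + 1 ∧ d > 4) → z ≥ -14) ∧ ((¬(arr[d + 1] + 3*z < 2*lim + 1 ∧ d > 4)) → z ≥ -14))) implies it.
Countermodel: at the initial state arr = {[1] = 0, elsewhere 0}, d = 0, lim = 0, m = 6, z = -15, the precondition holds but the weakest precondition fails.
Answer: invalid


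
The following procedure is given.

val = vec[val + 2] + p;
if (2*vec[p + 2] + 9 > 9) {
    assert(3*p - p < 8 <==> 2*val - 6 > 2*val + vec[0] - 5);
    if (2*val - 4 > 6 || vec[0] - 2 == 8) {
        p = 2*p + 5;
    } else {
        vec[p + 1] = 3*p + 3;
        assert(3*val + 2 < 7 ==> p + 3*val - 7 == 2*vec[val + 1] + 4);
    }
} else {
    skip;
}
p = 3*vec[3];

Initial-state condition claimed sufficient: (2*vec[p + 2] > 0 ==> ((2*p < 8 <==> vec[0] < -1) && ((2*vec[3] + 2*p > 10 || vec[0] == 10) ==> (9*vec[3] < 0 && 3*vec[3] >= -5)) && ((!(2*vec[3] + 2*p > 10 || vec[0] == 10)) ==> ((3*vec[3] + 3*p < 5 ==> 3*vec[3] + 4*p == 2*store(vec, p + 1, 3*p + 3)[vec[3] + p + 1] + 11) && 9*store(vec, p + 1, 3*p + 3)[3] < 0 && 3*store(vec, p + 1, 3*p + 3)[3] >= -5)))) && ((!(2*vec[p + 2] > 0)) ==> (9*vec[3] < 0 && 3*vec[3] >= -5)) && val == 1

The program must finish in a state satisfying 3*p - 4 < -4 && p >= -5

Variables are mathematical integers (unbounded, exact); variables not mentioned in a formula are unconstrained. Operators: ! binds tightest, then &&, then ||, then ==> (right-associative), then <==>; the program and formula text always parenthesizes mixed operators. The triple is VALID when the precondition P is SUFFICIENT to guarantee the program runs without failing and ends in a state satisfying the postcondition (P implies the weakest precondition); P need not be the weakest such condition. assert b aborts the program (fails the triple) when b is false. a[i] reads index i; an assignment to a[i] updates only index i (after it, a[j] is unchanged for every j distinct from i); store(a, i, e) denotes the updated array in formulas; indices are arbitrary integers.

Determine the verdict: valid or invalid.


Working backward. After the program, the postcondition 3*p - 4 < -4 && p >= -5 must hold; in canonical form it is 3*p < 0 && p >= -5.
Before p := 3*vec[3]: 9*vec[3] < 0 && 3*vec[3] >= -5
Then branch requires (2*p < 8 <==> vec[0] < -1) && ((2*val > 10 || vec[0] == 10) ==> (9*vec[3] < 0 && 3*vec[3] >= -5)) && ((!(2*val > 10 || vec[0] == 10)) ==> ((3*val < 5 ==> p + 3*val == 2*store(vec, p + 1, 3*p + 3)[val + 1] + 11) && 9*store(vec, p + 1, 3*p + 3)[3] < 0 && 3*store(vec, p + 1, 3*p + 3)[3] >= -5)); else branch requires 9*vec[3] < 0 && 3*vec[3] >= -5.
Before the if: (2*vec[p + 2] > 0 ==> ((2*p < 8 <==> vec[0] < -1) && ((2*val > 10 || vec[0] == 10) ==> (9*vec[3] < 0 && 3*vec[3] >= -5)) && ((!(2*val > 10 || vec[0] == 10)) ==> ((3*val < 5 ==> p + 3*val == 2*store(vec, p + 1, 3*p + 3)[val + 1] + 11) && 9*store(vec, p + 1, 3*p + 3)[3] < 0 && 3*store(vec, p + 1, 3*p + 3)[3] >= -5)))) && ((!(2*vec[p + 2] > 0)) ==> (9*vec[3] < 0 && 3*vec[3] >= -5))
Before val := vec[val + 2] + p: (2*vec[p + 2] > 0 ==> ((2*p < 8 <==> vec[0] < -1) && ((2*vec[val + 2] + 2*p > 10 || vec[0] == 10) ==> (9*vec[3] < 0 && 3*vec[3] >= -5)) && ((!(2*vec[val + 2] + 2*p > 10 || vec[0] == 10)) ==> ((3*vec[val + 2] + 3*p < 5 ==> 3*vec[val + 2] + 4*p == 2*store(vec, p + 1, 3*p + 3)[vec[val + 2] + p + 1] + 11) && 9*store(vec, p + 1, 3*p + 3)[3] < 0 && 3*store(vec, p + 1, 3*p + 3)[3] >= -5)))) && ((!(2*vec[p + 2] > 0)) ==> (9*vec[3] < 0 && 3*vec[3] >= -5))
The weakest precondition is (2*vec[p + 2] > 0 ==> ((2*p < 8 <==> vec[0] < -1) && ((2*vec[val + 2] + 2*p > 10 || vec[0] == 10) ==> (9*vec[3] < 0 && 3*vec[3] >= -5)) && ((!(2*vec[val + 2] + 2*p > 10 || vec[0] == 10)) ==> ((3*vec[val + 2] + 3*p < 5 ==> 3*vec[val + 2] + 4*p == 2*store(vec, p + 1, 3*p + 3)[vec[val + 2] + p + 1] + 11) && 9*store(vec, p + 1, 3*p + 3)[3] < 0 && 3*store(vec, p + 1, 3*p + 3)[3] >= -5)))) && ((!(2*vec[p + 2] > 0)) ==> (9*vec[3] < 0 && 3*vec[3] >= -5)).
Check whether (2*vec[p + 2] > 0 ==> ((2*p < 8 <==> vec[0] < -1) && ((2*vec[3] + 2*p > 10 || vec[0] == 10) ==> (9*vec[3] < 0 && 3*vec[3] >= -5)) && ((!(2*vec[3] + 2*p > 10 || vec[0] == 10)) ==> ((3*vec[3] + 3*p < 5 ==> 3*vec[3] + 4*p == 2*store(vec, p + 1, 3*p + 3)[vec[3] + p + 1] + 11) && 9*store(vec, p + 1, 3*p + 3)[3] < 0 && 3*store(vec, p + 1, 3*p + 3)[3] >= -5)))) && ((!(2*vec[p + 2] > 0)) ==> (9*vec[3] < 0 && 3*vec[3] >= -5)) && val == 1 implies it.
Every state satisfying the precondition satisfies the weakest precondition: the implication holds.
Answer: valid


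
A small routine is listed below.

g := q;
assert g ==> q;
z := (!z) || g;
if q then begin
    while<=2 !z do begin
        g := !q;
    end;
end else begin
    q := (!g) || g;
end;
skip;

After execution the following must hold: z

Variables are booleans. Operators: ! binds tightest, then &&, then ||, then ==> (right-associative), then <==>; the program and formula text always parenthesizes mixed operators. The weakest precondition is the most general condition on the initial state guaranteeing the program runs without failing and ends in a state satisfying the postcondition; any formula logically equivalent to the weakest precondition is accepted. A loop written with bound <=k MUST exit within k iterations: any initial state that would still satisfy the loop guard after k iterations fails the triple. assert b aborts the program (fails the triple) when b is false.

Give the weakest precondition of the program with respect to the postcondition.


Working backward. After the program, z must hold.
Before skip: z
Then branch requires (!z) ==> ((!z) ==> z); else branch requires z.
Before the if: (q ==> ((!z) ==> ((!z) ==> z))) && ((!q) ==> z)
Before z := (!z) || g: (q ==> ((!((!z) || g)) ==> ((!((!z) || g)) ==> ((!z) || g)))) && ((!q) ==> ((!z) || g))
Before assert g ==> q: (g ==> q) && (q ==> ((!((!z) || g)) ==> ((!((!z) || g)) ==> ((!z) || g)))) && ((!q) ==> ((!z) || g))
Before g := q: (q ==> ((!((!z) || q)) ==> ((!((!z) || q)) ==> ((!z) || q)))) && ((!q) ==> ((!z) || q))
Answer: WP = (q ==> ((!((!z) || q)) ==> ((!((!z) || q)) ==> ((!z) || q)))) && ((!q) ==> ((!z) || q))


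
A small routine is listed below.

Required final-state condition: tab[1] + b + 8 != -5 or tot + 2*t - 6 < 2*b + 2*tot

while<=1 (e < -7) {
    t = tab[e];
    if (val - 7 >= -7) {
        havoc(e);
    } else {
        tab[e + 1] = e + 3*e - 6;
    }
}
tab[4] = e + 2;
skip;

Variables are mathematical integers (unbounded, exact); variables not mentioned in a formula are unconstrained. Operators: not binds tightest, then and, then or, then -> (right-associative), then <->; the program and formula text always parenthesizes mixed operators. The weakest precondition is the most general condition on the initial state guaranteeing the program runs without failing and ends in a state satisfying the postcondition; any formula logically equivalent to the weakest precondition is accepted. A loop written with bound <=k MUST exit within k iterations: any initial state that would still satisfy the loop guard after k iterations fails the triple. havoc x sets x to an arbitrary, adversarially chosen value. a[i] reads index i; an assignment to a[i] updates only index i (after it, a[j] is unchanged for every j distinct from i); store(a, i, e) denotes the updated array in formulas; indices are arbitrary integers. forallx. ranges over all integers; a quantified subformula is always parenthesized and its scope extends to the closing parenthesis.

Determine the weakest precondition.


Working backward. After the program, the postcondition tab[1] + b + 8 != -5 or tot + 2*t - 6 < 2*b + 2*tot must hold; in canonical form it is tab[1] + b != -13 or 2*t < 2*b + tot + 6.
Before skip: tab[1] + b != -13 or 2*t < 2*b + tot + 6
Before tab[4] := e + 2: tab[1] + b != -13 or 2*t < 2*b + tot + 6
Before the loop (bound <=1), unroll the exhaustion recursion (WP_0 = exit-now case; WP_j = one more guarded iteration, up to j = 1):
  WP_0: (not (e < -7)) and (tab[1] + b != -13 or 2*t < 2*b + tot + 6)
  WP_1: (e < -7 -> ((val >= 0 -> (forall e_1. ((not (e_1 < -7)) and (tab[1] + b != -13 or 2*tab[e] < 2*b + tot + 6)))) and ((not (val >= 0)) -> ((not (e < -7)) and (store(tab, e + 1, 4*e - 6)[1] + b != -13 or 2*tab[e] < 2*b + tot + 6))))) and ((not (e < -7)) -> (tab[1] + b != -13 or 2*t < 2*b + tot + 6))
So before the loop: (e < -7 -> ((val >= 0 -> (forall e_1. ((not (e_1 < -7)) and (tab[1] + b != -13 or 2*tab[e] < 2*b + tot + 6)))) and ((not (val >= 0)) -> ((not (e < -7)) and (store(tab, e + 1, 4*e - 6)[1] + b != -13 or 2*tab[e] < 2*b + tot + 6))))) and ((not (e < -7)) -> (tab[1] + b != -13 or 2*t < 2*b + tot + 6))
Answer: WP = (e < -7 -> ((val >= 0 -> (forall e_1. ((not (e_1 < -7)) and (tab[1] + b != -13 or 2*tab[e] < 2*b + tot + 6)))) and ((not (val >= 0)) -> ((not (e < -7)) and (store(tab, e + 1, 4*e - 6)[1] + b != -13 or 2*tab[e] < 2*b + tot + 6))))) and ((not (e < -7)) -> (tab[1] + b != -13 or 2*t < 2*b + tot + 6))


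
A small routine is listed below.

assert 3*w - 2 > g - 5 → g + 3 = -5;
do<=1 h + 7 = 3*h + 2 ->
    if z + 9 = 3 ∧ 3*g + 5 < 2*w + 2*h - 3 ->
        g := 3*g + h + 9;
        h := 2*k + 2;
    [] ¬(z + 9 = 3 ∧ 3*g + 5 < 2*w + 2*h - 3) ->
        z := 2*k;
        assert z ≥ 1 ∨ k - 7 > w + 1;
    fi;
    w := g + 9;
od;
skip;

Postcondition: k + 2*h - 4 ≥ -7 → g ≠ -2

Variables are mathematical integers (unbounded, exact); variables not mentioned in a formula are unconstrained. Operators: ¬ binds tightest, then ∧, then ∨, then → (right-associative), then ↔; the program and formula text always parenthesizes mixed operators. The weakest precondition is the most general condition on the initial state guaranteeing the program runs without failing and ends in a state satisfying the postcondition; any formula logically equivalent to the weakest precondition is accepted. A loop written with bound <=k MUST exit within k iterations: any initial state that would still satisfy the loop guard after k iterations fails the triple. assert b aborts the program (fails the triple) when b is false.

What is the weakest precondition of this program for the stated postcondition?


Working backward. After the program, the postcondition k + 2*h - 4 ≥ -7 → g ≠ -2 must hold; in canonical form it is 2*h + k ≥ -3 → g ≠ -2.
Before skip: 2*h + k ≥ -3 → g ≠ -2
Before the loop (bound <=1), unroll the exhaustion recursion (WP_0 = exit-now case; WP_j = one more guarded iteration, up to j = 1):
  WP_0: (¬(2*h = 5)) ∧ (2*h + k ≥ -3 → g ≠ -2)
  WP_1: (2*h = 5 → (((z = -6 ∧ 3*g < 2*h + 2*w - 8) → ((¬(4*k = 1)) ∧ (5*k ≥ -7 → 3*g + h ≠ -11))) ∧ ((¬(z = -6 ∧ 3*g < 2*h + 2*w - 8)) → ((2*k ≥ 1 ∨ k > w + 8) ∧ (¬(2*h = 5)) ∧ (2*h + k ≥ -3 → g ≠ -2))))) ∧ ((¬(2*h = 5)) → (2*h + k ≥ -3 → g ≠ -2))
So before the loop: (2*h = 5 → (((z = -6 ∧ 3*g < 2*h + 2*w - 8) → ((¬(4*k = 1)) ∧ (5*k ≥ -7 → 3*g + h ≠ -11))) ∧ ((¬(z = -6 ∧ 3*g < 2*h + 2*w - 8)) → ((2*k ≥ 1 ∨ k > w + 8) ∧ (¬(2*h = 5)) ∧ (2*h + k ≥ -3 → g ≠ -2))))) ∧ ((¬(2*h = 5)) → (2*h + k ≥ -3 → g ≠ -2))
Before assert 3*w - 2 > g - 5 → g + 3 = -5: (3*w > g - 3 → g = -8) ∧ (2*h = 5 → (((z = -6 ∧ 3*g < 2*h + 2*w - 8) → ((¬(4*k = 1)) ∧ (5*k ≥ -7 → 3*g + h ≠ -11))) ∧ ((¬(z = -6 ∧ 3*g < 2*h + 2*w - 8)) → ((2*k ≥ 1 ∨ k > w + 8) ∧ (¬(2*h = 5)) ∧ (2*h + k ≥ -3 → g ≠ -2))))) ∧ ((¬(2*h = 5)) → (2*h + k ≥ -3 → g ≠ -2))
Answer: WP = (3*w > g - 3 → g = -8) ∧ (2*h = 5 → (((z = -6 ∧ 3*g < 2*h + 2*w - 8) → ((¬(4*k = 1)) ∧ (5*k ≥ -7 → 3*g + h ≠ -11))) ∧ ((¬(z = -6 ∧ 3*g < 2*h + 2*w - 8)) → ((2*k ≥ 1 ∨ k > w + 8) ∧ (¬(2*h = 5)) ∧ (2*h + k ≥ -3 → g ≠ -2))))) ∧ ((¬(2*h = 5)) → (2*h + k ≥ -3 → g ≠ -2))


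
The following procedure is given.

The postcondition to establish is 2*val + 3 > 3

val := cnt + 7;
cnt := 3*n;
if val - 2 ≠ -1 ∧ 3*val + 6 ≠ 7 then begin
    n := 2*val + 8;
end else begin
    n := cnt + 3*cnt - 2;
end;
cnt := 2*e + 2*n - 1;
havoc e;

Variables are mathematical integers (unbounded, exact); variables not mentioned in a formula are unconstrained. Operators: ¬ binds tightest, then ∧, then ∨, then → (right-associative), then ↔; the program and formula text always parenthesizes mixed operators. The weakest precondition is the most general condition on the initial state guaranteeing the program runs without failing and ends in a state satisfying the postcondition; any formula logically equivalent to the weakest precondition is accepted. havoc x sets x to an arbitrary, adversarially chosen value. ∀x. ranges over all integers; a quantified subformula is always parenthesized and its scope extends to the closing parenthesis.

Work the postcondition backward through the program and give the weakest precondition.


Working backward. After the program, the postcondition 2*val + 3 > 3 must hold; in canonical form it is 2*val > 0.
Before havoc e: 2*val > 0
Before cnt := 2*e + 2*n - 1: 2*val > 0
Then branch requires 2*val > 0; else branch requires 2*val > 0.
Before the if: ((val ≠ 1 ∧ 3*val ≠ 1) → 2*val > 0) ∧ ((¬(val ≠ 1 ∧ 3*val ≠ 1)) → 2*val > 0)
Before cnt := 3*n: ((val ≠ 1 ∧ 3*val ≠ 1) → 2*val > 0) ∧ ((¬(val ≠ 1 ∧ 3*val ≠ 1)) → 2*val > 0)
Before val := cnt + 7: ((cnt ≠ -6 ∧ 3*cnt ≠ -20) → 2*cnt > -14) ∧ ((¬(cnt ≠ -6 ∧ 3*cnt ≠ -20)) → 2*cnt > -14)
Answer: WP = ((cnt ≠ -6 ∧ 3*cnt ≠ -20) → 2*cnt > -14) ∧ ((¬(cnt ≠ -6 ∧ 3*cnt ≠ -20)) → 2*cnt > -14)


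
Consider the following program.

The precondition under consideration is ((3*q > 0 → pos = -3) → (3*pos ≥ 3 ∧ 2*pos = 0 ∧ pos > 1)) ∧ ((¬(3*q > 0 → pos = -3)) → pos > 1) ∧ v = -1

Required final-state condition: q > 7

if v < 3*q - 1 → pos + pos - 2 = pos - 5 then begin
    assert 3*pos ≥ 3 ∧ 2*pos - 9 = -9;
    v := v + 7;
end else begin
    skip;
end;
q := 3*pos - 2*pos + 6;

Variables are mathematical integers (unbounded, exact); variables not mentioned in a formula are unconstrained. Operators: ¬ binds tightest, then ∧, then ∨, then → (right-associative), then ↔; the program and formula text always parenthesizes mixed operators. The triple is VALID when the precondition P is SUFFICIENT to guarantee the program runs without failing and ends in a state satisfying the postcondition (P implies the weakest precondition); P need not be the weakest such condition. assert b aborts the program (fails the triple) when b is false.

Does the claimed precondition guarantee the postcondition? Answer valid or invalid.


Working backward. After the program, q > 7 must hold.
Before q := 3*pos - 2*pos + 6: pos > 1
Then branch requires 3*pos ≥ 3 ∧ 2*pos = 0 ∧ pos > 1; else branch requires pos > 1.
Before the if: ((v < 3*q - 1 → pos = -3) → (3*pos ≥ 3 ∧ 2*pos = 0 ∧ pos > 1)) ∧ ((¬(v < 3*q - 1 → pos = -3)) → pos > 1)
The weakest precondition is ((v < 3*q - 1 → pos = -3) → (3*pos ≥ 3 ∧ 2*pos = 0 ∧ pos > 1)) ∧ ((¬(v < 3*q - 1 → pos = -3)) → pos > 1).
Check whether ((3*q > 0 → pos = -3) → (3*pos ≥ 3 ∧ 2*pos = 0 ∧ pos > 1)) ∧ ((¬(3*q > 0 → pos = -3)) → pos > 1) ∧ v = -1 implies it.
Every state satisfying the precondition satisfies the weakest precondition: the implication holds.
Answer: valid


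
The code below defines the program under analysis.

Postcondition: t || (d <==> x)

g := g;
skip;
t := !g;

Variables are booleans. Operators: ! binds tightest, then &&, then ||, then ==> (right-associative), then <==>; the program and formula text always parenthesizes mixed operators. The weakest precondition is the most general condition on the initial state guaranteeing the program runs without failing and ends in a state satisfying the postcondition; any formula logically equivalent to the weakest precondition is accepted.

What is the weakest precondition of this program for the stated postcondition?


Working backward. After the program, t || (d <==> x) must hold.
Before t := !g: (!g) || (d <==> x)
Before skip: (!g) || (d <==> x)
Before g := g: (!g) || (d <==> x)
Answer: WP = (!g) || (d <==> x)


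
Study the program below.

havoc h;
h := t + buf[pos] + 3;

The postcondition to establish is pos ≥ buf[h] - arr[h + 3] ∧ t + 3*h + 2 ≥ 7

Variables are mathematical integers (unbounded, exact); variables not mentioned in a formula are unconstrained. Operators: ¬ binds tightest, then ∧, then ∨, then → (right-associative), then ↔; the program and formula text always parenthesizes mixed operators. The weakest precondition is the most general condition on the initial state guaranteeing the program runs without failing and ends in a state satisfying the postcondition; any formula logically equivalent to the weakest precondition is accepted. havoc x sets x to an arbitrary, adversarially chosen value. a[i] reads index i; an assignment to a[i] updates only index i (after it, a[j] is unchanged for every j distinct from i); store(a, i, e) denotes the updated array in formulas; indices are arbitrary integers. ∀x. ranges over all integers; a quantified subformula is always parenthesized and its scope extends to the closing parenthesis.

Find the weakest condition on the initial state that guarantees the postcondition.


Working backward. After the program, the postcondition pos ≥ buf[h] - arr[h + 3] ∧ t + 3*h + 2 ≥ 7 must hold; in canonical form it is arr[h + 3] + pos ≥ buf[h] ∧ 3*h + t ≥ 5.
Before h := t + buf[pos] + 3: arr[buf[pos] + t + 6] + pos ≥ buf[buf[pos] + t + 3] ∧ 3*buf[pos] + 4*t ≥ -4
Before havoc h: arr[buf[pos] + t + 6] + pos ≥ buf[buf[pos] + t + 3] ∧ 3*buf[pos] + 4*t ≥ -4
Answer: WP = arr[buf[pos] + t + 6] + pos ≥ buf[buf[pos] + t + 3] ∧ 3*buf[pos] + 4*t ≥ -4


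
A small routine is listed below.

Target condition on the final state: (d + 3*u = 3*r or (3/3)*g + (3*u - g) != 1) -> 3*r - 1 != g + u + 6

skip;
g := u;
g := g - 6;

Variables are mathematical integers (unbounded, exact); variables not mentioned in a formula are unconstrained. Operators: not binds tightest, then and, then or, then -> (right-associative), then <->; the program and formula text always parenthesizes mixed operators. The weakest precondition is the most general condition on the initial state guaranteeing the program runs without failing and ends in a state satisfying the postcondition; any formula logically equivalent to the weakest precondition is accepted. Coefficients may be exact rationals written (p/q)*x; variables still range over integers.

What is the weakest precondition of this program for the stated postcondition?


Working backward. After the program, the postcondition (d + 3*u = 3*r or (3/3)*g + (3*u - g) != 1) -> 3*r - 1 != g + u + 6 must hold; in canonical form it is (d + 3*u = 3*r or 3*u != 1) -> 3*r != g + u + 7.
Before g := g - 6: (d + 3*u = 3*r or 3*u != 1) -> 3*r != g + u + 1
Before g := u: (d + 3*u = 3*r or 3*u != 1) -> 3*r != 2*u + 1
Before skip: (d + 3*u = 3*r or 3*u != 1) -> 3*r != 2*u + 1
Answer: WP = (d + 3*u = 3*r or 3*u != 1) -> 3*r != 2*u + 1


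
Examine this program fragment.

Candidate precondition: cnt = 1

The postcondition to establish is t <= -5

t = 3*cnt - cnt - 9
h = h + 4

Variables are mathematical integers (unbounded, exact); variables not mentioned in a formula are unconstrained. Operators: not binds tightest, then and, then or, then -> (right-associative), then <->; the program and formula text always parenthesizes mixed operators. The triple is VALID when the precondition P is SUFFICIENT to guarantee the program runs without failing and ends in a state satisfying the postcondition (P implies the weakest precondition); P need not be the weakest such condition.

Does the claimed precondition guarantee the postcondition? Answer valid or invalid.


Working backward. After the program, t <= -5 must hold.
Before h := h + 4: t <= -5
Before t := 3*cnt - cnt - 9: 2*cnt <= 4
The weakest precondition is 2*cnt <= 4.
Check whether cnt = 1 implies it.
Every state satisfying the precondition satisfies the weakest precondition: the implication holds.
Answer: valid


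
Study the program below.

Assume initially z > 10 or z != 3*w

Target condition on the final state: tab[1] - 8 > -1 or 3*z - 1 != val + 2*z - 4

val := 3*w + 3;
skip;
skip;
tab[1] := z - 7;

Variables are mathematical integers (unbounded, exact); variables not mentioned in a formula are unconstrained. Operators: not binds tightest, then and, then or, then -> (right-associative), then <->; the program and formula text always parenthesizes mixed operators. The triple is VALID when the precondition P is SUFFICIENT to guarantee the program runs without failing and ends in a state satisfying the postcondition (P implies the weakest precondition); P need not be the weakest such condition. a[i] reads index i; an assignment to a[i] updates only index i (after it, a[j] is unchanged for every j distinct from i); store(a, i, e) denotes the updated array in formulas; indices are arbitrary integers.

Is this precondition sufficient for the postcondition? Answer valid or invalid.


Working backward. After the program, the postcondition tab[1] - 8 > -1 or 3*z - 1 != val + 2*z - 4 must hold; in canonical form it is tab[1] > 7 or z != val - 3.
Before tab[1] := z - 7: z > 14 or z != val - 3
Before skip: z > 14 or z != val - 3
Before skip: z > 14 or z != val - 3
Before val := 3*w + 3: z > 14 or z != 3*w
The weakest precondition is z > 14 or z != 3*w.
Check whether z > 10 or z != 3*w implies it.
Countermodel: at the initial state w = 4, z = 12, the precondition holds but the weakest precondition fails.
Answer: invalid


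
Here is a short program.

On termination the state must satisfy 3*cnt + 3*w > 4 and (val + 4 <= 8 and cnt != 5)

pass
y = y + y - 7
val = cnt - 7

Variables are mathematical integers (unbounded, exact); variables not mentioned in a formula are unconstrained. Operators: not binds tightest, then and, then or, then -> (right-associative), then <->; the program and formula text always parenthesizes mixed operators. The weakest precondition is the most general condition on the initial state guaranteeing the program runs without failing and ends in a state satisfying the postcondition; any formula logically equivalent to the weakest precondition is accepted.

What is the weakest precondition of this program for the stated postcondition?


Working backward. After the program, the postcondition 3*cnt + 3*w > 4 and (val + 4 <= 8 and cnt != 5) must hold; in canonical form it is 3*cnt + 3*w > 4 and val <= 4 and cnt != 5.
Before val := cnt - 7: 3*cnt + 3*w > 4 and cnt <= 11 and cnt != 5
Before y := y + y - 7: 3*cnt + 3*w > 4 and cnt <= 11 and cnt != 5
Before skip: 3*cnt + 3*w > 4 and cnt <= 11 and cnt != 5
Answer: WP = 3*cnt + 3*w > 4 and cnt <= 11 and cnt != 5


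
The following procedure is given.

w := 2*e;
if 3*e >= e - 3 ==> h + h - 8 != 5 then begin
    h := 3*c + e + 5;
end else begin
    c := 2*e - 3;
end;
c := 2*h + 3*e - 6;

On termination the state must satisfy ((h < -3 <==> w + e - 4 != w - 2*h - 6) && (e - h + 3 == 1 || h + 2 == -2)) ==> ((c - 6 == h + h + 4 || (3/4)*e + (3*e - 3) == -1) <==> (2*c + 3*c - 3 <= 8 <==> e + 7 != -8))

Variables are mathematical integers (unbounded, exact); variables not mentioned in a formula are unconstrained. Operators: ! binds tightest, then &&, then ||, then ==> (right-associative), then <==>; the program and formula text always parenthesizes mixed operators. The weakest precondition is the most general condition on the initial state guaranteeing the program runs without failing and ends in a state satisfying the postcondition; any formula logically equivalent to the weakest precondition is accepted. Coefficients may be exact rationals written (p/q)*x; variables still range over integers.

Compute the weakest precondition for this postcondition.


Working backward. After the program, the postcondition ((h < -3 <==> w + e - 4 != w - 2*h - 6) && (e - h + 3 == 1 || h + 2 == -2)) ==> ((c - 6 == h + h + 4 || (3/4)*e + (3*e - 3) == -1) <==> (2*c + 3*c - 3 <= 8 <==> e + 7 != -8)) must hold; in canonical form it is ((h < -3 <==> e + 2*h != -2) && (e == h - 2 || h == -4)) ==> ((c == 2*h + 10 || (15/4)*e == 2) <==> (5*c <= 11 <==> e != -15)).
Before c := 2*h + 3*e - 6: ((h < -3 <==> e + 2*h != -2) && (e == h - 2 || h == -4)) ==> ((3*e == 16 || (15/4)*e == 2) <==> (15*e + 10*h <= 41 <==> e != -15))
Then branch requires ((3*c + e < -8 <==> 6*c + 3*e != -12) && (3*c == -3 || 3*c + e == -9)) ==> ((3*e == 16 || (15/4)*e == 2) <==> (30*c + 25*e <= -9 <==> e != -15)); else branch requires ((h < -3 <==> e + 2*h != -2) && (e == h - 2 || h == -4)) ==> ((3*e == 16 || (15/4)*e == 2) <==> (15*e + 10*h <= 41 <==> e != -15)).
Before the if: ((2*e >= -3 ==> 2*h != 13) ==> (((3*c + e < -8 <==> 6*c + 3*e != -12) && (3*c == -3 || 3*c + e == -9)) ==> ((3*e == 16 || (15/4)*e == 2) <==> (30*c + 25*e <= -9 <==> e != -15)))) && ((!(2*e >= -3 ==> 2*h != 13)) ==> (((h < -3 <==> e + 2*h != -2) && (e == h - 2 || h == -4)) ==> ((3*e == 16 || (15/4)*e == 2) <==> (15*e + 10*h <= 41 <==> e != -15))))
Before w := 2*e: ((2*e >= -3 ==> 2*h != 13) ==> (((3*c + e < -8 <==> 6*c + 3*e != -12) && (3*c == -3 || 3*c + e == -9)) ==> ((3*e == 16 || (15/4)*e == 2) <==> (30*c + 25*e <= -9 <==> e != -15)))) && ((!(2*e >= -3 ==> 2*h != 13)) ==> (((h < -3 <==> e + 2*h != -2) && (e == h - 2 || h == -4)) ==> ((3*e == 16 || (15/4)*e == 2) <==> (15*e + 10*h <= 41 <==> e != -15))))
Answer: WP = ((2*e >= -3 ==> 2*h != 13) ==> (((3*c + e < -8 <==> 6*c + 3*e != -12) && (3*c == -3 || 3*c + e == -9)) ==> ((3*e == 16 || (15/4)*e == 2) <==> (30*c + 25*e <= -9 <==> e != -15)))) && ((!(2*e >= -3 ==> 2*h != 13)) ==> (((h < -3 <==> e + 2*h != -2) && (e == h - 2 || h == -4)) ==> ((3*e == 16 || (15/4)*e == 2) <==> (15*e + 10*h <= 41 <==> e != -15))))


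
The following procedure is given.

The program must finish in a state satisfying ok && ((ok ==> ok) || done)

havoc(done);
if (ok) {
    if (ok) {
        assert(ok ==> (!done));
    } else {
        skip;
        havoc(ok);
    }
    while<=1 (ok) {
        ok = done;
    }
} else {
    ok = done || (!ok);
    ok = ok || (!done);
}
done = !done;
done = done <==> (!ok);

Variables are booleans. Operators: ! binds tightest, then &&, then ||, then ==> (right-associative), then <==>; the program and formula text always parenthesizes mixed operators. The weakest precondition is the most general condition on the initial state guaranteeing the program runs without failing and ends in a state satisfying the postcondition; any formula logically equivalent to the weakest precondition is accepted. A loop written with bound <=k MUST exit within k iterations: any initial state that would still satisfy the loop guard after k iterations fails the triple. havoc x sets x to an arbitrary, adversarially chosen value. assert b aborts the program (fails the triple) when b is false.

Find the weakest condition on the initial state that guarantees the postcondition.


Working backward. After the program, the postcondition ok && ((ok ==> ok) || done) must hold; in canonical form it is ok.
Before done := done <==> (!ok): ok
Before done := !done: ok
Then branch requires (ok ==> ((ok ==> (!done)) && (!ok) && ((!ok) ==> ok))) && ok; else branch requires true.
Before the if: ok ==> ((ok ==> ((ok ==> (!done)) && (!ok) && ((!ok) ==> ok))) && ok)
Before havoc done: ok ==> ((ok ==> ((!ok) && ((!ok) ==> ok))) && ok)
Answer: WP = ok ==> ((ok ==> ((!ok) && ((!ok) ==> ok))) && ok)
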